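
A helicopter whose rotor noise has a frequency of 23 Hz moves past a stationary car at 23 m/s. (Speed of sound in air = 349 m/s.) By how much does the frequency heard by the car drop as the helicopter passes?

3.04 Hz

Approaching: f₁ = f · v/(v − v_s) = 23 × 349/326 ≈ 24.62 Hz.
Receding: f₂ = f · v/(v + v_s) = 23 × 349/372 ≈ 21.58 Hz.
Drop: f₁ − f₂ = 2f·v·v_s/(v² − v_s²) = 2 × 23 × 349 × 23/(349² − 23²) ≈ 3.04 Hz.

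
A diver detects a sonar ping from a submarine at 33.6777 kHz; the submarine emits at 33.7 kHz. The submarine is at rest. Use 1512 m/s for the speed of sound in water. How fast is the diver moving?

1.00 m/s

f' < f, so the diver is receding.
f' = f · (v − v_o)/v ⇒ v_o = v · |f'/f − 1|.
v_o = 1512 × |33.6777/33.7 − 1| = 1512 × 0.0006617 ≈ 1.00 m/s.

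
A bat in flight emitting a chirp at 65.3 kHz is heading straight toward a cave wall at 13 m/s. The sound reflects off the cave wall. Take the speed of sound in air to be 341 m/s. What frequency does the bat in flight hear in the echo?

70.5 kHz

The cave wall receives the sound from a moving source: f₁ = f₀ · v/(v − v_e) = 65.3 × 341/328 ≈ 67.9 kHz.
On the return leg the bat in flight is a moving observer: f₂ = f₁ · (v + v_e)/v = 67.9 × 354/341 ≈ 70.5 kHz.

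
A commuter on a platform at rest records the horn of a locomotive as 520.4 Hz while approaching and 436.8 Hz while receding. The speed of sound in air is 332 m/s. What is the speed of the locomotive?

29 m/s

f₁/f₂ = (v + v_s)/(v − v_s), so v_s = v · (f₁ − f₂)/(f₁ + f₂).
v_s = 332 × (520.4 − 436.8)/(520.4 + 436.8) = 332 × 83.6/957.2 ≈ 29 m/s.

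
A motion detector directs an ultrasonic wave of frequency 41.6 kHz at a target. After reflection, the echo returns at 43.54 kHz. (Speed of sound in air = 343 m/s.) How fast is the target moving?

Double Doppler shift off a moving reflector: f₂ = f₀ · (v + u)/(v − u) (u > 0 toward emitter).
Rearranging, u = v · (f₂ − f₀)/(f₂ + f₀) = 343 × 1.94/85.14 ≈ 7.8 m/s.
So the target is moving at 7.8 m/s toward the emitter.

7.8 m/s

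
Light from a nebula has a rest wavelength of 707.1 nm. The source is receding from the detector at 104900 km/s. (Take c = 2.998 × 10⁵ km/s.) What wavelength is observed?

β = v/c = 104900/299800 = 0.3499.
Relativistic Doppler for wavelength: λ' = λ₀ · √((1 + β)/(1 − β)).
λ' = 707.1 × √(1.3499/0.6501) = 707.1 × 1.44099 ≈ 1018.9 nm.

1018.9 nm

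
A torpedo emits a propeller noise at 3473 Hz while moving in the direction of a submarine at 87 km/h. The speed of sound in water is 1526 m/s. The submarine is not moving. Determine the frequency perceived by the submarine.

3529 Hz

87 km/h = 24.17 m/s.
With the source moving toward a stationary observer, f' = f · v/(v − v_s).
f' = 3473 × 1526/(1526 − 24.17) = 3473 × 1526/1502 ≈ 3529 Hz.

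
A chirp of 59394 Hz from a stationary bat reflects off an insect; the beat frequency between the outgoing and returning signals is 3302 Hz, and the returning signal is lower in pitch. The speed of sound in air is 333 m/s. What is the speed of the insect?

Double Doppler shift off a moving reflector: f₂ = f₀ · (v + u)/(v − u) (u > 0 toward emitter).
Returning signal is lower, so f₂ = f₀ − Δf = 59394 − 3302 = 56092 Hz.
Rearranging, u = v · (f₂ − f₀)/(f₂ + f₀) = 333 × -3302/115486 ≈ -9.5 m/s.
So the insect is moving at 9.5 m/s away from the emitter.

9.5 m/s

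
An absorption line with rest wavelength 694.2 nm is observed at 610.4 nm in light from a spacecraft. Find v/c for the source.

λ'/λ₀ = 0.8793 < 1 (blueshift), so the source is approaching.
λ'/λ₀ = √((1 − β)/(1 + β)) for an approaching source ⇒ β = (1 − r²)/(1 + r²) with r = λ'/λ₀.
β = (1 − 0.7731)/(1 + 0.7731) ≈ 0.128.

0.128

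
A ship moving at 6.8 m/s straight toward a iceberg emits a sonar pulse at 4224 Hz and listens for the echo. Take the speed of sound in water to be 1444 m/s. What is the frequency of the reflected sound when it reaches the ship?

4264 Hz

The iceberg receives the sound from a moving source: f₁ = f₀ · v/(v − v_e) = 4224 × 1444/1437.2 ≈ 4244 Hz.
On the return leg the ship is a moving observer: f₂ = f₁ · (v + v_e)/v = 4244 × 1450.8/1444 ≈ 4264 Hz.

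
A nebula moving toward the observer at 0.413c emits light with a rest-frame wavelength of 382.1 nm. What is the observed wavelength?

Relativistic Doppler for wavelength: λ' = λ₀ · √((1 − β)/(1 + β)).
λ' = 382.1 × √(0.5870/1.4130) = 382.1 × 0.64454 ≈ 246.3 nm.

246.3 nm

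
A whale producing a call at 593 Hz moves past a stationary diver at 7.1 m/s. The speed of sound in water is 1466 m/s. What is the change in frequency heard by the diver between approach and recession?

5.74 Hz

Approaching: f₁ = f · v/(v − v_s) = 593 × 1466/1458.9 ≈ 595.89 Hz.
Receding: f₂ = f · v/(v + v_s) = 593 × 1466/1473.1 ≈ 590.14 Hz.
Drop: f₁ − f₂ = 2f·v·v_s/(v² − v_s²) = 2 × 593 × 1466 × 7.1/(1466² − 7.1²) ≈ 5.74 Hz.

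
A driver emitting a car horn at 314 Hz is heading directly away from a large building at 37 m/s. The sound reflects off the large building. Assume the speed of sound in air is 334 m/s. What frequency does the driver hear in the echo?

251 Hz

The large building receives the sound from a moving source: f₁ = f₀ · v/(v + v_e) = 314 × 334/371 ≈ 283 Hz.
On the return leg the driver is a moving observer: f₂ = f₁ · (v − v_e)/v = 283 × 297/334 ≈ 251 Hz.
Equivalently f₂ = f₀ · (v − v_e)/(v + v_e).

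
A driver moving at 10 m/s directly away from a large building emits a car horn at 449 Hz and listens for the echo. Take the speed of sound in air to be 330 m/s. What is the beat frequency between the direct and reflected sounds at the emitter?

The large building receives the sound from a moving source: f₁ = f₀ · v/(v + v_e) = 449 × 330/340 ≈ 435.8 Hz.
On the return leg the driver is a moving observer: f₂ = f₁ · (v − v_e)/v = 435.8 × 320/330 ≈ 422.6 Hz.
Equivalently f₂ = f₀ · (v − v_e)/(v + v_e).
Beat against the emitted tone: |f₂ − f₀| = 2v_e·f₀/(v + v_e) = 2 × 10 × 449/340 ≈ 26.4 Hz.

26.4 Hz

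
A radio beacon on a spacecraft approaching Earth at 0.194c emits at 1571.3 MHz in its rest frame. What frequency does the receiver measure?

1912.5 MHz

Relativistic Doppler for frequency: f' = f₀ · √((1 + β)/(1 − β)).
f' = 1571.3 × √(1.1940/0.8060) = 1571.3 × 1.21712 ≈ 1912.5 MHz.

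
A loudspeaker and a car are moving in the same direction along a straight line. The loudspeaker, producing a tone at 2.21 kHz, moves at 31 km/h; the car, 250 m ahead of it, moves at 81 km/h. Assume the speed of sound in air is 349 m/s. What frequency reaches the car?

2.12 kHz

31 km/h = 8.611 m/s; 81 km/h = 22.5 m/s.
The car is ahead, so the loudspeaker is moving toward it while the car is moving away from the loudspeaker.
With source approaching and observer receding, f' = f · (v − v_o)/(v − v_s).
f' = 2.21 × (349 − 22.5)/(349 − 8.611) = 2.21 × 326.5/340.39 ≈ 2.12 kHz.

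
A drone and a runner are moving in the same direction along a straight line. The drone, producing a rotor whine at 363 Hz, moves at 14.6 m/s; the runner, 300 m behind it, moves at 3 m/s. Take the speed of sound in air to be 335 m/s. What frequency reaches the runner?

The runner is behind, so the drone is moving away from it while the runner is moving toward the drone.
With source receding and observer approaching, f' = f · (v + v_o)/(v + v_s).
f' = 363 × (335 + 3)/(335 + 14.6) = 363 × 338/349.6 ≈ 351 Hz.

351 Hz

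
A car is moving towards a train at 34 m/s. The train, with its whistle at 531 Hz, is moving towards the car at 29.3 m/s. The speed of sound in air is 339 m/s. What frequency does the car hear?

640 Hz

With source approaching and observer approaching, f' = f · (v + v_o)/(v − v_s).
f' = 531 × (339 + 34)/(339 − 29.3) = 531 × 373/309.7 ≈ 640 Hz.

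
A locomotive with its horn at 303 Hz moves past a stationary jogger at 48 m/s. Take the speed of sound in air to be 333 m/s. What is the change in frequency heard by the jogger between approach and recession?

89.2 Hz

Approaching: f₁ = f · v/(v − v_s) = 303 × 333/285 ≈ 354.0 Hz.
Receding: f₂ = f · v/(v + v_s) = 303 × 333/381 ≈ 264.8 Hz.
Drop: f₁ − f₂ = 2f·v·v_s/(v² − v_s²) = 2 × 303 × 333 × 48/(333² − 48²) ≈ 89.2 Hz.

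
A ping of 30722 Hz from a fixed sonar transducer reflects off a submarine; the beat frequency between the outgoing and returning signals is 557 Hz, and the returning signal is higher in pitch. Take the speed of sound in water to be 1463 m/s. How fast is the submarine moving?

13.1 m/s

Double Doppler shift off a moving reflector: f₂ = f₀ · (v + u)/(v − u) (u > 0 toward emitter).
Returning signal is higher, so f₂ = f₀ + Δf = 30722 + 557 = 31279 Hz.
Rearranging, u = v · (f₂ − f₀)/(f₂ + f₀) = 1463 × 557/62001 ≈ 13.1 m/s.
So the submarine is moving at 13.1 m/s toward the emitter.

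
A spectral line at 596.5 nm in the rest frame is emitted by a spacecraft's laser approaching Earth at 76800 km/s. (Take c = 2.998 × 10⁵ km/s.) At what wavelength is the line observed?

β = v/c = 76800/299800 = 0.2562.
Relativistic Doppler for wavelength: λ' = λ₀ · √((1 − β)/(1 + β)).
λ' = 596.5 × √(0.7438/1.2562) = 596.5 × 0.76951 ≈ 459.0 nm.

459.0 nm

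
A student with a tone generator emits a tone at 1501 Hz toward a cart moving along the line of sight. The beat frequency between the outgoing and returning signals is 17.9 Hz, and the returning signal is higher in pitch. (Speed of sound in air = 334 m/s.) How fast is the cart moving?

Double Doppler shift off a moving reflector: f₂ = f₀ · (v + u)/(v − u) (u > 0 toward emitter).
Returning signal is higher, so f₂ = f₀ + Δf = 1501 + 17.9 = 1518.9 Hz.
Rearranging, u = v · (f₂ − f₀)/(f₂ + f₀) = 334 × 17.9/3019.9 ≈ 1.98 m/s.
So the cart is moving at 1.98 m/s toward the emitter.

1.98 m/s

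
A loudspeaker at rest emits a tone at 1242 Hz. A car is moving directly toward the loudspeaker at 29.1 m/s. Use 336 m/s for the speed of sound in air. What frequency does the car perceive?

Only the observer moves, toward the source, so f' = f · (v + v_o)/v.
f' = 1242 × (336 + 29.1)/336 = 1242 × 365.1/336 ≈ 1350 Hz.

1350 Hz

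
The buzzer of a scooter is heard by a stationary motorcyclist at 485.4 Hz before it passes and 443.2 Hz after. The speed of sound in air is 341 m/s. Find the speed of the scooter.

15.5 m/s

f₁/f₂ = (v + v_s)/(v − v_s), so v_s = v · (f₁ − f₂)/(f₁ + f₂).
v_s = 341 × (485.4 − 443.2)/(485.4 + 443.2) = 341 × 42.2/928.6 ≈ 15.5 m/s.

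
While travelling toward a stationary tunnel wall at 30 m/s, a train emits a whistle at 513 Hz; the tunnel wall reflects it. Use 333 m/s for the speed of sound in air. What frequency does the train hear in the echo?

The tunnel wall receives the sound from a moving source: f₁ = f₀ · v/(v − v_e) = 513 × 333/303 ≈ 564 Hz.
On the return leg the train is a moving observer: f₂ = f₁ · (v + v_e)/v = 564 × 363/333 ≈ 615 Hz.
Equivalently f₂ = f₀ · (v + v_e)/(v − v_e).

615 Hz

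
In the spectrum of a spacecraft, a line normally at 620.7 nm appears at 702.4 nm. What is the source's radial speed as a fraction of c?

0.123c

λ'/λ₀ = 1.1316 > 1 (redshift), so the source is receding.
λ'/λ₀ = √((1 + β)/(1 − β)) for a receding source ⇒ β = (r² − 1)/(r² + 1) with r = λ'/λ₀.
β = (1.2806 − 1)/(1.2806 + 1) ≈ 0.123.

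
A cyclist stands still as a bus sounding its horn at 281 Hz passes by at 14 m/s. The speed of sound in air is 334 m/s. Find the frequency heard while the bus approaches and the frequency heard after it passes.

293 Hz approaching; 270 Hz receding

Approaching: f₁ = f · v/(v − v_s) = 281 × 334/320 ≈ 293 Hz.
Receding: f₂ = f · v/(v + v_s) = 281 × 334/348 ≈ 270 Hz.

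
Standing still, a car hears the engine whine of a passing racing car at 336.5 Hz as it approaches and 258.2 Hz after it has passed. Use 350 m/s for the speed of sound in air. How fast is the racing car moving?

46 m/s

f₁/f₂ = (v + v_s)/(v − v_s), so v_s = v · (f₁ − f₂)/(f₁ + f₂).
v_s = 350 × (336.5 − 258.2)/(336.5 + 258.2) = 350 × 78.3/594.7 ≈ 46 m/s.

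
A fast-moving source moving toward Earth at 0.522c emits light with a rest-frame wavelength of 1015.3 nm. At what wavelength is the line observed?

569.0 nm

Relativistic Doppler for wavelength: λ' = λ₀ · √((1 − β)/(1 + β)).
λ' = 1015.3 × √(0.4780/1.5220) = 1015.3 × 0.56041 ≈ 569.0 nm.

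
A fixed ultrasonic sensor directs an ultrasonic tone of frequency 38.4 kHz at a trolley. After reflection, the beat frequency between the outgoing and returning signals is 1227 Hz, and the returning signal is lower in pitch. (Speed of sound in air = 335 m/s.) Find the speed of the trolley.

5.4 m/s

Double Doppler shift off a moving reflector: f₂ = f₀ · (v + u)/(v − u) (u > 0 toward emitter).
Returning signal is lower, so f₂ = f₀ − Δf = 38400 − 1227 = 37173 Hz.
Rearranging, u = v · (f₂ − f₀)/(f₂ + f₀) = 335 × -1227/75573 ≈ -5.4 m/s.
So the trolley is moving at 5.4 m/s away from the emitter.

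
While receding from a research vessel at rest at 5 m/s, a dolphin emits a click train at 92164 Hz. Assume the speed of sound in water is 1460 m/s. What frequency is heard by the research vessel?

Only the source moves, away from the listener, so f' = f · v/(v + v_s).
f' = 92164 × 1460/(1460 + 5) = 92164 × 1460/1465 ≈ 91849 Hz.

91849 Hz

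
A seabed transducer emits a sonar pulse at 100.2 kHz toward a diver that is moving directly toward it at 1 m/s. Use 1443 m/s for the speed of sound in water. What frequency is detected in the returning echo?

The diver first receives the wave as a moving observer: f₁ = f₀ · (v + u)/v = 100.2 × (1443 + 1)/1443 ≈ 100.3 kHz.
The reflection then acts as a moving source: f₂ = f₁ · v/(v − u) ≈ 100.3 kHz.
Equivalently f₂ = f₀ · (v + u)/(v − u).

100.3 kHz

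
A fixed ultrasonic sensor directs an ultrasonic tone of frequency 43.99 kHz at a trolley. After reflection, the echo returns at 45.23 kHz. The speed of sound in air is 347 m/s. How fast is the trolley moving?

4.8 m/s

Double Doppler shift off a moving reflector: f₂ = f₀ · (v + u)/(v − u) (u > 0 toward emitter).
Rearranging, u = v · (f₂ − f₀)/(f₂ + f₀) = 347 × 1.24/89.22 ≈ 4.8 m/s.
So the trolley is moving at 4.8 m/s toward the emitter.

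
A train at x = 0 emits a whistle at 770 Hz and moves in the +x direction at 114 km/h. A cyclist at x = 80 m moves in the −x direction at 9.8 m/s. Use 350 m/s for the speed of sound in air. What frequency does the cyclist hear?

114 km/h = 31.67 m/s.
The observer lies on the +x side, so the source is heading toward the observer and the observer is heading toward the source.
Both move, so f' = f · (v + v_o)/(v − v_s).
f' = 770 × (350 + 9.8)/(350 − 31.67) = 770 × 359.8/318.33 ≈ 870 Hz.

870 Hz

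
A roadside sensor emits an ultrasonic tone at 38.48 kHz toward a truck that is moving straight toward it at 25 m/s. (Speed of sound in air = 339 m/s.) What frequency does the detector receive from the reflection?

44.6 kHz

At the truck (a moving observer), f₁ = f₀ · (v + u)/v = 38.48 × 364/339 ≈ 41.3 kHz.
The reflection then acts as a moving source: f₂ = f₁ · v/(v − u) ≈ 44.6 kHz.
Equivalently f₂ = f₀ · (v + u)/(v − u).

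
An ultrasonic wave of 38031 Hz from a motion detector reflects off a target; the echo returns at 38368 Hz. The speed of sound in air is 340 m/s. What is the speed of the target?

Double Doppler shift off a moving reflector: f₂ = f₀ · (v + u)/(v − u) (u > 0 toward emitter).
Rearranging, u = v · (f₂ − f₀)/(f₂ + f₀) = 340 × 337/76399 ≈ 1.50 m/s.
So the target is moving at 1.50 m/s toward the emitter.

1.50 m/s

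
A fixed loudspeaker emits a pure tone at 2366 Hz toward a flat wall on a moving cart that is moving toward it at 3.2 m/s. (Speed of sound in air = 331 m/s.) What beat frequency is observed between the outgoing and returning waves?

46.2 Hz

The flat wall on a moving cart first receives the wave as a moving observer: f₁ = f₀ · (v + u)/v = 2366 × (331 + 3.2)/331 ≈ 2388.9 Hz.
On reflection it acts as a source moving toward the stationary detector: f₂ = f₁ · v/(v − u) = 2388.9 × 331/327.8 ≈ 2412.2 Hz.
Beat frequency: |f₂ − f₀| = 2u·f₀/(v − u) = 2 × 3.2 × 2366/327.8 ≈ 46.2 Hz.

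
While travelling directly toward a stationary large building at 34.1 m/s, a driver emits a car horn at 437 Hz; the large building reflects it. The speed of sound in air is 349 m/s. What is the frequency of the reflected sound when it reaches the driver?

The large building receives the sound from a moving source: f₁ = f₀ · v/(v − v_e) = 437 × 349/314.9 ≈ 484 Hz.
On the return leg the driver is a moving observer: f₂ = f₁ · (v + v_e)/v = 484 × 383.1/349 ≈ 532 Hz.
Equivalently f₂ = f₀ · (v + v_e)/(v − v_e).

532 Hz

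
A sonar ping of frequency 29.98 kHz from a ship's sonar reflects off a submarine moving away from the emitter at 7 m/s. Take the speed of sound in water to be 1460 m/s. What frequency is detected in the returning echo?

At the submarine (a moving observer), f₁ = f₀ · (v − u)/v = 29.98 × 1453/1460 ≈ 29.8 kHz.
The reflection then acts as a moving source: f₂ = f₁ · v/(v + u) ≈ 29.7 kHz.
Equivalently f₂ = f₀ · (v − u)/(v + u).

29.7 kHz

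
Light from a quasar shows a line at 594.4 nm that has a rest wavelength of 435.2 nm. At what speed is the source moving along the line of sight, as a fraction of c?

0.302c

λ'/λ₀ = 1.3658 > 1 (redshift), so the source is receding.
λ'/λ₀ = √((1 + β)/(1 − β)) for a receding source ⇒ β = (r² − 1)/(r² + 1) with r = λ'/λ₀.
β = (1.8654 − 1)/(1.8654 + 1) ≈ 0.302.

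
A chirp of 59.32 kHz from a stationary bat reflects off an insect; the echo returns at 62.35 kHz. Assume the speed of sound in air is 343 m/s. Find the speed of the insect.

8.5 m/s

Double Doppler shift off a moving reflector: f₂ = f₀ · (v + u)/(v − u) (u > 0 toward emitter).
Rearranging, u = v · (f₂ − f₀)/(f₂ + f₀) = 343 × 3.03/121.67 ≈ 8.5 m/s.
So the insect is moving at 8.5 m/s toward the emitter.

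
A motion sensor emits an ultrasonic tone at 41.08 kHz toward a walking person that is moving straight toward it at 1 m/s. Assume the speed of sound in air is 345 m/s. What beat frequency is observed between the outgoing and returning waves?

239 Hz

At the walking person (a moving observer), f₁ = f₀ · (v + u)/v = 41.08 × 346/345 ≈ 41.199 kHz.
On reflection it acts as a source moving toward the stationary detector: f₂ = f₁ · v/(v − u) = 41.199 × 345/344 ≈ 41.319 kHz.
Equivalently f₂ = f₀ · (v + u)/(v − u).
Beat frequency (with f₀ = 41080 Hz): |f₂ − f₀| = 2u·f₀/(v − u) = 2 × 1 × 41080/344 ≈ 239 Hz.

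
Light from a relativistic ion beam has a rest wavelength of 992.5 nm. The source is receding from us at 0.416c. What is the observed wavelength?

1545.5 nm

Relativistic Doppler for wavelength: λ' = λ₀ · √((1 + β)/(1 − β)).
λ' = 992.5 × √(1.4160/0.5840) = 992.5 × 1.55713 ≈ 1545.5 nm.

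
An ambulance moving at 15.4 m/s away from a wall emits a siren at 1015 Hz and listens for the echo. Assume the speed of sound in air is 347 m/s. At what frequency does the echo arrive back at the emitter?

929 Hz

The wall receives the sound from a moving source: f₁ = f₀ · v/(v + v_e) = 1015 × 347/362.4 ≈ 972 Hz.
On the return leg the ambulance is a moving observer: f₂ = f₁ · (v − v_e)/v = 972 × 331.6/347 ≈ 929 Hz.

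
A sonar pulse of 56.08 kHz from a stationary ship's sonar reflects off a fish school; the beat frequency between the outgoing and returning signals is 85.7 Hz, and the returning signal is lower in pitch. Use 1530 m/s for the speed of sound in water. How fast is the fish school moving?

Double Doppler shift off a moving reflector: f₂ = f₀ · (v + u)/(v − u) (u > 0 toward emitter).
Returning signal is lower, so f₂ = f₀ − Δf = 56080 − 85.7 = 55994.3 Hz.
Rearranging, u = v · (f₂ − f₀)/(f₂ + f₀) = 1530 × -85.7/112074.3 ≈ -1.17 m/s.
So the fish school is moving at 1.17 m/s away from the emitter.

1.17 m/s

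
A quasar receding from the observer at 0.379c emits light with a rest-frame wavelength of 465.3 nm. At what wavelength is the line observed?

Relativistic Doppler for wavelength: λ' = λ₀ · √((1 + β)/(1 − β)).
λ' = 465.3 × √(1.3790/0.6210) = 465.3 × 1.49017 ≈ 693.4 nm.

693.4 nm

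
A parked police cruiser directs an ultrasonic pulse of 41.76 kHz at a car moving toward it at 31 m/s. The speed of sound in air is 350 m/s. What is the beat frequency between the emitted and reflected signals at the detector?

8116 Hz

The car first receives the wave as a moving observer: f₁ = f₀ · (v + u)/v = 41.76 × (350 + 31)/350 ≈ 45.46 kHz.
On reflection it acts as a source moving toward the stationary detector: f₂ = f₁ · v/(v − u) = 45.46 × 350/319 ≈ 49.88 kHz.
Equivalently f₂ = f₀ · (v + u)/(v − u).
Beat frequency (with f₀ = 41760 Hz): |f₂ − f₀| = 2u·f₀/(v − u) = 2 × 31 × 41760/319 ≈ 8116 Hz.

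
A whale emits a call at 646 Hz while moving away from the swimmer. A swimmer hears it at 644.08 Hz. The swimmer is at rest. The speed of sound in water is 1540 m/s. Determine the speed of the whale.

f' = f · v/(v + v_s) ⇒ v_s = v · |1 − f/f'|.
v_s = 1540 × |1 − 646/644.08| = 1540 × 0.002981 ≈ 4.6 m/s.

4.6 m/s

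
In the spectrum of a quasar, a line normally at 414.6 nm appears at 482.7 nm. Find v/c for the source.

0.151

λ'/λ₀ = 1.1643 > 1 (redshift), so the source is receding.
λ'/λ₀ = √((1 + β)/(1 − β)) for a receding source ⇒ β = (r² − 1)/(r² + 1) with r = λ'/λ₀.
β = (1.3555 − 1)/(1.3555 + 1) ≈ 0.151.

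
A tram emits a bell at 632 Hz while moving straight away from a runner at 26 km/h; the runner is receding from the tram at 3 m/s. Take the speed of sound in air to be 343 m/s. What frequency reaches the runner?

26 km/h = 7.222 m/s.
General Doppler shift: f' = f · (v − v_o)/(v + v_s).
f' = 632 × (343 − 3)/(343 + 7.222) = 632 × 340/350.22 ≈ 614 Hz.

614 Hz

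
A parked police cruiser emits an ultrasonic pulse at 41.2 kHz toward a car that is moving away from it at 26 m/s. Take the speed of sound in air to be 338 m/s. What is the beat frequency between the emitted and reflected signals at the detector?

The car first receives the wave as a moving observer: f₁ = f₀ · (v − u)/v = 41.2 × (338 − 26)/338 ≈ 38.03 kHz.
On reflection it acts as a source moving away from the stationary detector: f₂ = f₁ · v/(v + u) = 38.03 × 338/364 ≈ 35.31 kHz.
Equivalently f₂ = f₀ · (v − u)/(v + u).
Beat frequency (with f₀ = 41200 Hz): |f₂ − f₀| = 2u·f₀/(v + u) = 2 × 26 × 41200/364 ≈ 5886 Hz.

5886 Hz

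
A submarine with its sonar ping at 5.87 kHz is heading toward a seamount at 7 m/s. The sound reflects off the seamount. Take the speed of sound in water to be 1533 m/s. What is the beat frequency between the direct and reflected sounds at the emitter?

53.9 Hz

The seamount receives the sound from a moving source: f₁ = f₀ · v/(v − v_e) = 5.87 × 1533/1526 ≈ 5.8969 kHz.
On the return leg the submarine is a moving observer: f₂ = f₁ · (v + v_e)/v = 5.8969 × 1540/1533 ≈ 5.9239 kHz.
Beat against the emitted tone (with f₀ = 5870 Hz): |f₂ − f₀| = 2v_e·f₀/(v − v_e) = 2 × 7 × 5870/1526 ≈ 53.9 Hz.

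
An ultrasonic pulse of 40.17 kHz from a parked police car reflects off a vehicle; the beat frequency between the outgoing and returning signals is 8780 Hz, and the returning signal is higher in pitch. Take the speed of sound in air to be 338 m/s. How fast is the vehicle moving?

Double Doppler shift off a moving reflector: f₂ = f₀ · (v + u)/(v − u) (u > 0 toward emitter).
Returning signal is higher, so f₂ = f₀ + Δf = 40170 + 8780 = 48950 Hz.
Rearranging, u = v · (f₂ − f₀)/(f₂ + f₀) = 338 × 8780/89120 ≈ 33 m/s.
So the vehicle is moving at 33 m/s toward the emitter.

33 m/s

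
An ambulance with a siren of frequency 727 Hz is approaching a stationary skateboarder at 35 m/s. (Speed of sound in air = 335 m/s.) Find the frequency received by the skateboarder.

With the source moving toward a stationary observer, f' = f · v/(v − v_s).
f' = 727 × 335/(335 − 35) = 727 × 335/300 ≈ 812 Hz.

812 Hz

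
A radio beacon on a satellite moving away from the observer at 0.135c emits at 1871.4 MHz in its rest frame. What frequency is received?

1633.7 MHz

Relativistic Doppler for frequency: f' = f₀ · √((1 − β)/(1 + β)).
f' = 1871.4 × √(0.8650/1.1350) = 1871.4 × 0.87299 ≈ 1633.7 MHz.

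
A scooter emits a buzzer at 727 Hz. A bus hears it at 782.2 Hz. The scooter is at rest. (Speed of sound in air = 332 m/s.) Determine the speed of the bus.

25 m/s

f' > f, so the bus is approaching.
f' = f · (v + v_o)/v ⇒ v_o = v · |f'/f − 1|.
v_o = 332 × |782.2/727 − 1| = 332 × 0.07593 ≈ 25 m/s.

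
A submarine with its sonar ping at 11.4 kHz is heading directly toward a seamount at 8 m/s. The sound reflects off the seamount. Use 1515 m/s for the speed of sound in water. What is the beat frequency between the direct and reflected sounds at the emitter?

121 Hz

The seamount receives the sound from a moving source: f₁ = f₀ · v/(v − v_e) = 11.4 × 1515/1507 ≈ 11.4605 kHz.
On the return leg the submarine is a moving observer: f₂ = f₁ · (v + v_e)/v = 11.4605 × 1523/1515 ≈ 11.5210 kHz.
Equivalently f₂ = f₀ · (v + v_e)/(v − v_e).
Beat against the emitted tone (with f₀ = 11400 Hz): |f₂ − f₀| = 2v_e·f₀/(v − v_e) = 2 × 8 × 11400/1507 ≈ 121 Hz.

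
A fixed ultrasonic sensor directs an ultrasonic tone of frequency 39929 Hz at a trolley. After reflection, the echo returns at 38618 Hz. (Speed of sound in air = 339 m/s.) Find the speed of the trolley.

5.7 m/s

Double Doppler shift off a moving reflector: f₂ = f₀ · (v + u)/(v − u) (u > 0 toward emitter).
Rearranging, u = v · (f₂ − f₀)/(f₂ + f₀) = 339 × -1311/78547 ≈ -5.7 m/s.
So the trolley is moving at 5.7 m/s away from the emitter.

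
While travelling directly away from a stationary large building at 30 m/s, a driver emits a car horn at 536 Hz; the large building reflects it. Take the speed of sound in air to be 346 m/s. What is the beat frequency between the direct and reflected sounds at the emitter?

The large building receives the sound from a moving source: f₁ = f₀ · v/(v + v_e) = 536 × 346/376 ≈ 493.2 Hz.
On the return leg the driver is a moving observer: f₂ = f₁ · (v − v_e)/v = 493.2 × 316/346 ≈ 450.5 Hz.
Equivalently f₂ = f₀ · (v − v_e)/(v + v_e).
Beat against the emitted tone: |f₂ − f₀| = 2v_e·f₀/(v + v_e) = 2 × 30 × 536/376 ≈ 86 Hz.

86 Hz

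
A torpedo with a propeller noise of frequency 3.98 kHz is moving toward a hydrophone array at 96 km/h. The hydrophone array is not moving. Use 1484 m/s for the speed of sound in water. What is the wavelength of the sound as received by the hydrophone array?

96 km/h = 26.67 m/s.
Moving source, stationary observer: f' = f · v/(v − v_s) since the source is approaching.
f' = 3.98 × 1484/(1484 − 26.67) ≈ 4.05 kHz.
λ' = v/f' = 1484/4052.83 ≈ 36.6 cm.

36.6 cm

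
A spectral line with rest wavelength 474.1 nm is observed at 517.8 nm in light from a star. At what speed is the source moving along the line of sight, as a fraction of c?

0.088c

λ'/λ₀ = 1.0922 > 1 (redshift), so the source is receding.
λ'/λ₀ = √((1 + β)/(1 − β)) for a receding source ⇒ β = (r² − 1)/(r² + 1) with r = λ'/λ₀.
β = (1.1928 − 1)/(1.1928 + 1) ≈ 0.088.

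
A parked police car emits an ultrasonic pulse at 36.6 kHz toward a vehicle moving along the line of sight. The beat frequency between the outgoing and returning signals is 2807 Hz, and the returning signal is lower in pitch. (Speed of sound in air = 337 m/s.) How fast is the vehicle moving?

Double Doppler shift off a moving reflector: f₂ = f₀ · (v + u)/(v − u) (u > 0 toward emitter).
Returning signal is lower, so f₂ = f₀ − Δf = 36600 − 2807 = 33793 Hz.
Rearranging, u = v · (f₂ − f₀)/(f₂ + f₀) = 337 × -2807/70393 ≈ -13.4 m/s.
So the vehicle is moving at 13.4 m/s away from the emitter.

13.4 m/s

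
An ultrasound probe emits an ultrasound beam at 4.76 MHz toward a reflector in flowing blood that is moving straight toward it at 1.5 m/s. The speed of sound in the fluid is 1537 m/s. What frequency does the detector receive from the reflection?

4.769 MHz

The reflector in flowing blood first receives the wave as a moving observer: f₁ = f₀ · (v + u)/v = 4.76 × (1537 + 1.5)/1537 ≈ 4.765 MHz.
On reflection it acts as a source moving toward the stationary detector: f₂ = f₁ · v/(v − u) = 4.765 × 1537/1535.5 ≈ 4.769 MHz.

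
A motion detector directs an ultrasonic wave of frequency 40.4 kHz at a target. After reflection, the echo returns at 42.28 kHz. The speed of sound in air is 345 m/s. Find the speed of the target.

7.8 m/s

Double Doppler shift off a moving reflector: f₂ = f₀ · (v + u)/(v − u) (u > 0 toward emitter).
Rearranging, u = v · (f₂ − f₀)/(f₂ + f₀) = 345 × 1.88/82.68 ≈ 7.8 m/s.
So the target is moving at 7.8 m/s toward the emitter.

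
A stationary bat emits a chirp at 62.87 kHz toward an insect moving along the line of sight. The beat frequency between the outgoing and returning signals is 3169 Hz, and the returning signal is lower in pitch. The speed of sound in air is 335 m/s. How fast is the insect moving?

8.7 m/s

Double Doppler shift off a moving reflector: f₂ = f₀ · (v + u)/(v − u) (u > 0 toward emitter).
Returning signal is lower, so f₂ = f₀ − Δf = 62870 − 3169 = 59701 Hz.
Rearranging, u = v · (f₂ − f₀)/(f₂ + f₀) = 335 × -3169/122571 ≈ -8.7 m/s.
So the insect is moving at 8.7 m/s away from the emitter.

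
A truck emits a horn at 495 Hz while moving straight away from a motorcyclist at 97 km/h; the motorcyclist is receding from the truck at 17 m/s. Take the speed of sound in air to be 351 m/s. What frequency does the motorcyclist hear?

437 Hz

97 km/h = 26.94 m/s.
General Doppler shift: f' = f · (v − v_o)/(v + v_s).
f' = 495 × (351 − 17)/(351 + 26.94) = 495 × 334/377.94 ≈ 437 Hz.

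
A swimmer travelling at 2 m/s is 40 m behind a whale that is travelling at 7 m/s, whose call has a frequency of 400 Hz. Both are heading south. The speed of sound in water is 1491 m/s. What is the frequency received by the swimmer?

The swimmer is behind, so the whale is moving away from it while the swimmer is moving toward the whale.
With source receding and observer approaching, f' = f · (v + v_o)/(v + v_s).
f' = 400 × (1491 + 2)/(1491 + 7) = 400 × 1493/1498 ≈ 399 Hz.

399 Hz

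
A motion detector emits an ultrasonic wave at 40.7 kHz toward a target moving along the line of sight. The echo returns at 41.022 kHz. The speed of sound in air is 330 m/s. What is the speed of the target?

1.30 m/s

Double Doppler shift off a moving reflector: f₂ = f₀ · (v + u)/(v − u) (u > 0 toward emitter).
Rearranging, u = v · (f₂ − f₀)/(f₂ + f₀) = 330 × 0.322/81.722 ≈ 1.30 m/s.
So the target is moving at 1.30 m/s toward the emitter.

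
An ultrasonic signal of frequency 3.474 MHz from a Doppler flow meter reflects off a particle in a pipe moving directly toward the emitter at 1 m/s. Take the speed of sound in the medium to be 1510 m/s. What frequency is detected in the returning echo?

At the particle in a pipe (a moving observer), f₁ = f₀ · (v + u)/v = 3.474 × 1511/1510 ≈ 3.476 MHz.
The reflection then acts as a moving source: f₂ = f₁ · v/(v − u) ≈ 3.479 MHz.

3.479 MHz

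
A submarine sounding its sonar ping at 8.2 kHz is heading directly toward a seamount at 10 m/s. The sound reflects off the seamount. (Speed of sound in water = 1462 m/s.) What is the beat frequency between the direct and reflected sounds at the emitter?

113 Hz

The seamount receives the sound from a moving source: f₁ = f₀ · v/(v − v_e) = 8.2 × 1462/1452 ≈ 8.2565 kHz.
On the return leg the submarine is a moving observer: f₂ = f₁ · (v + v_e)/v = 8.2565 × 1472/1462 ≈ 8.3129 kHz.
Equivalently f₂ = f₀ · (v + v_e)/(v − v_e).
Beat against the emitted tone (with f₀ = 8200 Hz): |f₂ − f₀| = 2v_e·f₀/(v − v_e) = 2 × 10 × 8200/1452 ≈ 113 Hz.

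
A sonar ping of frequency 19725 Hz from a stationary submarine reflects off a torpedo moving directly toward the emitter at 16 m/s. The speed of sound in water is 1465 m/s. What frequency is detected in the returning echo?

20161 Hz

The torpedo first receives the wave as a moving observer: f₁ = f₀ · (v + u)/v = 19725 × (1465 + 16)/1465 ≈ 19940 Hz.
The reflection then acts as a moving source: f₂ = f₁ · v/(v − u) ≈ 20161 Hz.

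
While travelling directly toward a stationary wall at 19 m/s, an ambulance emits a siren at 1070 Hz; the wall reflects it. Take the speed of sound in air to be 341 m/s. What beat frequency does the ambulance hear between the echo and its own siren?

The wall receives the sound from a moving source: f₁ = f₀ · v/(v − v_e) = 1070 × 341/322 ≈ 1133.1 Hz.
On the return leg the ambulance is a moving observer: f₂ = f₁ · (v + v_e)/v = 1133.1 × 360/341 ≈ 1196.3 Hz.
Equivalently f₂ = f₀ · (v + v_e)/(v − v_e).
Beat against the emitted tone: |f₂ − f₀| = 2v_e·f₀/(v − v_e) = 2 × 19 × 1070/322 ≈ 126 Hz.

126 Hz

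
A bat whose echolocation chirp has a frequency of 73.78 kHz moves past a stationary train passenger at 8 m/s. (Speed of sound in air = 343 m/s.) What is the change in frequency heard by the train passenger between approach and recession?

Approaching: f₁ = f · v/(v − v_s) = 73.78 × 343/335 ≈ 75.54 kHz.
Receding: f₂ = f · v/(v + v_s) = 73.78 × 343/351 ≈ 72.10 kHz.
Drop: f₁ − f₂ = 2f·v·v_s/(v² − v_s²) = 2 × 73.78 × 343 × 8/(343² − 8²) ≈ 3.44 kHz.

3.44 kHz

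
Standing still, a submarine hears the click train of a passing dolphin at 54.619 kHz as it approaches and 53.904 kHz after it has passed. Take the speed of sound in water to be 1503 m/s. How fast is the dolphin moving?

f₁/f₂ = (v + v_s)/(v − v_s), so v_s = v · (f₁ − f₂)/(f₁ + f₂).
v_s = 1503 × (54.619 − 53.904)/(54.619 + 53.904) = 1503 × 0.715/108.523 ≈ 9.9 m/s.

9.9 m/s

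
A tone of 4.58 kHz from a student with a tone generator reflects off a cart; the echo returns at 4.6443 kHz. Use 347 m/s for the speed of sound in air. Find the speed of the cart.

2.42 m/s

Double Doppler shift off a moving reflector: f₂ = f₀ · (v + u)/(v − u) (u > 0 toward emitter).
Rearranging, u = v · (f₂ − f₀)/(f₂ + f₀) = 347 × 0.0643/9.2243 ≈ 2.42 m/s.
So the cart is moving at 2.42 m/s toward the emitter.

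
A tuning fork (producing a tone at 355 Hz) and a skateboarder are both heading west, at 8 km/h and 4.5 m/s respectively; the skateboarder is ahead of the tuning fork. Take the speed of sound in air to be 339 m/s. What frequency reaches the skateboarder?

8 km/h = 2.222 m/s.
The skateboarder is ahead, so the tuning fork is moving toward it while the skateboarder is moving away from the tuning fork.
Both move, so f' = f · (v − v_o)/(v − v_s).
f' = 355 × (339 − 4.5)/(339 − 2.222) = 355 × 334.5/336.78 ≈ 353 Hz.

353 Hz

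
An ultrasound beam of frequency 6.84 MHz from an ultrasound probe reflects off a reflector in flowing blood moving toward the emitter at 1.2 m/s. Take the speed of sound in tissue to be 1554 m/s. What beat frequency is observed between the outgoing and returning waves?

At the reflector in flowing blood (a moving observer), f₁ = f₀ · (v + u)/v = 6.84 × 1555.2/1554 ≈ 6.84528 MHz.
The reflection then acts as a moving source: f₂ = f₁ · v/(v − u) ≈ 6.85057 MHz.
Beat frequency (with f₀ = 6840000 Hz): |f₂ − f₀| = 2u·f₀/(v − u) = 2 × 1.2 × 6840000/1552.8 ≈ 10572 Hz.

10572 Hz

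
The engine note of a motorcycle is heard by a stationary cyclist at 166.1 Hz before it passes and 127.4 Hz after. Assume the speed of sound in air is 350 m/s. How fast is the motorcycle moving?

46 m/s

f₁/f₂ = (v + v_s)/(v − v_s), so v_s = v · (f₁ − f₂)/(f₁ + f₂).
v_s = 350 × (166.1 − 127.4)/(166.1 + 127.4) = 350 × 38.7/293.5 ≈ 46 m/s.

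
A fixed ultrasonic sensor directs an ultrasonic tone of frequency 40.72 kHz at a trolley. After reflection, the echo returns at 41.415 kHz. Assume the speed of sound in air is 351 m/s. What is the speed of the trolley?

Double Doppler shift off a moving reflector: f₂ = f₀ · (v + u)/(v − u) (u > 0 toward emitter).
Rearranging, u = v · (f₂ − f₀)/(f₂ + f₀) = 351 × 0.695/82.135 ≈ 2.97 m/s.
So the trolley is moving at 2.97 m/s toward the emitter.

2.97 m/s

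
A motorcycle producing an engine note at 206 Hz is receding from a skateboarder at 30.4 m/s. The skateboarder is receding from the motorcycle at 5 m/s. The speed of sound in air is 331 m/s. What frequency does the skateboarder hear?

General Doppler shift: f' = f · (v − v_o)/(v + v_s).
f' = 206 × (331 − 5)/(331 + 30.4) = 206 × 326/361.4 ≈ 186 Hz.

186 Hz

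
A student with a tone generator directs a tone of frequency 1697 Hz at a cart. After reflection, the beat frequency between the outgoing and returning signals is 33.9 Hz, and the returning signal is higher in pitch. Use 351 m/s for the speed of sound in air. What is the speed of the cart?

Double Doppler shift off a moving reflector: f₂ = f₀ · (v + u)/(v − u) (u > 0 toward emitter).
Returning signal is higher, so f₂ = f₀ + Δf = 1697 + 33.9 = 1730.9 Hz.
Rearranging, u = v · (f₂ − f₀)/(f₂ + f₀) = 351 × 33.9/3427.9 ≈ 3.5 m/s.
So the cart is moving at 3.5 m/s toward the emitter.

3.5 m/s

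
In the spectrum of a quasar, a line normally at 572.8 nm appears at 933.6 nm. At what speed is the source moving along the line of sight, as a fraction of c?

λ'/λ₀ = 1.6299 > 1 (redshift), so the source is receding.
λ'/λ₀ = √((1 + β)/(1 − β)) for a receding source ⇒ β = (r² − 1)/(r² + 1) with r = λ'/λ₀.
β = (2.6565 − 1)/(2.6565 + 1) ≈ 0.453.

0.453c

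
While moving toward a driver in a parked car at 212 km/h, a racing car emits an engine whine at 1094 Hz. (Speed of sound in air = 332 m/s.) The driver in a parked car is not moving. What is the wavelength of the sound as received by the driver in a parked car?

212 km/h = 58.89 m/s.
Only the source moves, toward the listener, so f' = f · v/(v − v_s).
f' = 1094 × 332/(332 − 58.89) ≈ 1330 Hz.
λ' = v/f' = 332/1329.89 ≈ 25.0 cm.

25.0 cm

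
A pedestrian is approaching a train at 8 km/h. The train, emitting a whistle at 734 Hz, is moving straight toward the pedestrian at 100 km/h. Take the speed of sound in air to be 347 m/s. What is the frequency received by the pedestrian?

100 km/h = 27.78 m/s; 8 km/h = 2.222 m/s.
With source approaching and observer approaching, f' = f · (v + v_o)/(v − v_s).
f' = 734 × (347 + 2.222)/(347 − 27.78) = 734 × 349.22/319.22 ≈ 803 Hz.

803 Hz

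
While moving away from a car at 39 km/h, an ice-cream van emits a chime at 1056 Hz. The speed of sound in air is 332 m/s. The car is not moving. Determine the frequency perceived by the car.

39 km/h = 10.83 m/s.
Moving source, stationary observer: f' = f · v/(v + v_s) since the source is receding.
f' = 1056 × 332/(332 + 10.83) = 1056 × 332/342.8 ≈ 1023 Hz.

1023 Hz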